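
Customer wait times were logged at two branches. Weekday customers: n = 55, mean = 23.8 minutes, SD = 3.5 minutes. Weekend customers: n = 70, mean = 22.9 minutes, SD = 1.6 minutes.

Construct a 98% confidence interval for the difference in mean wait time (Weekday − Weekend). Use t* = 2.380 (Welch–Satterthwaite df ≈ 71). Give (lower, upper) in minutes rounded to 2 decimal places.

Per-group SEs: s₁/√n₁ = 3.5/√55 = 0.4719, s₂/√n₂ = 1.6/√70 = 0.1912.
Unpooled SE of the difference: √(0.22268961 + 0.03655744) = 0.5092.
Margin of error = t* · SE = 2.380 × 0.5092 = 1.2119.
x̄₁ − x̄₂ = 23.8 − 22.9 = 0.9000.
CI: 0.9000 ± 1.2119 = (-0.31, 2.11).

(-0.31, 2.11)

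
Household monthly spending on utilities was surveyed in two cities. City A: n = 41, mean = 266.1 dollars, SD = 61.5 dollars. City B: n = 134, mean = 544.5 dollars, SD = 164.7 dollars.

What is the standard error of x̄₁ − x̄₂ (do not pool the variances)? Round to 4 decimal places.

Per-group SEs: s₁/√n₁ = 61.5/√41 = 9.6047, s₂/√n₂ = 164.7/√134 = 14.2279.
Unpooled SE of the difference: √(92.25026209 + 202.43313841) = 17.1663.

17.1663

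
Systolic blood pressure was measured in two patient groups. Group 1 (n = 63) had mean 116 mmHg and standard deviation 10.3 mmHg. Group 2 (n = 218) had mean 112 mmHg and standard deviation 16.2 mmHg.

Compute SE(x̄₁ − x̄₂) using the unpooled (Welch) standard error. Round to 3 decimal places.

1.699

Per-group SEs: s₁/√n₁ = 10.3/√63 = 1.2977, s₂/√n₂ = 16.2/√218 = 1.0972.
Unpooled SE of the difference: √(1.68402529 + 1.20384784) = 1.6994.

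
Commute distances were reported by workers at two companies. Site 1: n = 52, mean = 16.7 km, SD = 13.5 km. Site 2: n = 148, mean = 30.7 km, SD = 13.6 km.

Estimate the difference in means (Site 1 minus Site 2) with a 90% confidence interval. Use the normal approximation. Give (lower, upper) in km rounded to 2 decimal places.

SE₁ = s₁/√n₁ = 13.5/√52 = 1.8721; SE₂ = 13.6/√148 = 1.1179.
Independent samples, unequal variances: SE_diff = √(SE₁² + SE₂²) = √(3.50475841 + 1.24970041) = 2.1805.
z* = 1.645, so margin of error = 1.645 × 2.1805 = 3.5869.
Difference in means = 16.7 − 30.7 = -14.0000.
-14.0000 ± 3.5869 → (-17.59, -10.41).

(-17.59, -10.41)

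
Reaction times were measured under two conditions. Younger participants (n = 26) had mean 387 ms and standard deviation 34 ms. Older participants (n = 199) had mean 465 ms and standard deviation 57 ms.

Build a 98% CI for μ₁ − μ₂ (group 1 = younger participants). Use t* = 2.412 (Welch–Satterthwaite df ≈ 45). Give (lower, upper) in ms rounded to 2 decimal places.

(-96.81, -59.19)

Standard errors of each mean: 34/√26 = 6.6679 and 57/√199 = 4.0406.
SE(x̄₁ − x̄₂) = √(6.6679² + 4.0406²) = 7.7966 for independent samples with unequal variances.
With t* = 2.412, the margin is 2.412 × 7.7966 = 18.8054.
x̄₁ − x̄₂ = 387 − 465 = -78.0000; the interval is -78.0000 ± 18.8054 = (-96.81, -59.19).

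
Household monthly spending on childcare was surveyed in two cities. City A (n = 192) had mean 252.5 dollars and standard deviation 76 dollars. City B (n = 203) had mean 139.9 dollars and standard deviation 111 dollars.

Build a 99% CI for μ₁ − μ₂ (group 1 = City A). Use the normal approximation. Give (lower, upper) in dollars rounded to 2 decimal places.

(88.06, 137.14)

Standard errors of each mean: 76/√192 = 5.4848 and 111/√203 = 7.7907.
SE(x̄₁ − x̄₂) = √(5.4848² + 7.7907²) = 9.5278 for independent samples with unequal variances.
With z* = 2.576, the margin is 2.576 × 9.5278 = 24.5436.
x̄₁ − x̄₂ = 252.5 − 139.9 = 112.6000; the interval is 112.6000 ± 24.5436 = (88.06, 137.14).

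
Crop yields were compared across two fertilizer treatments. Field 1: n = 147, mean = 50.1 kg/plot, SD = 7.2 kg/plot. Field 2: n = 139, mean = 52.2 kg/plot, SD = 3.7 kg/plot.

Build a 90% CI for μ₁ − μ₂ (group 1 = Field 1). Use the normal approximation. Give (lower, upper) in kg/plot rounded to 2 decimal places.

(-3.20, -1.00)

SE₁ = s₁/√n₁ = 7.2/√147 = 0.5938; SE₂ = 3.7/√139 = 0.3138.
Independent samples, unequal variances: SE_diff = √(SE₁² + SE₂²) = √(0.35259844 + 0.09847044) = 0.6716.
z* = 1.645, so margin of error = 1.645 × 0.6716 = 1.1048.
Difference in means = 50.1 − 52.2 = -2.1000.
-2.1000 ± 1.1048 → (-3.20, -1.00).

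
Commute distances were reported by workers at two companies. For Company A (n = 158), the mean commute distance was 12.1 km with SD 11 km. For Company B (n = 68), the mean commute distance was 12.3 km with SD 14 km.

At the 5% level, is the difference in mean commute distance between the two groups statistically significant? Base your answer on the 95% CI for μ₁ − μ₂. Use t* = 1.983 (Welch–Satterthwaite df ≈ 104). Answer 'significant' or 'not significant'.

not significant

Standard errors of each mean: 11/√158 = 0.8751 and 14/√68 = 1.6977.
SE(x̄₁ − x̄₂) = √(0.8751² + 1.6977²) = 1.9100 for independent samples with unequal variances.
With t* = 1.983, the margin is 1.983 × 1.9100 = 3.7875.
x̄₁ − x̄₂ = 12.1 − 12.3 = -0.2000; the interval is -0.2000 ± 3.7875 = (-3.9875, 3.5875).
The interval (-3.9875, 3.5875) contains 0, so the difference is not significant.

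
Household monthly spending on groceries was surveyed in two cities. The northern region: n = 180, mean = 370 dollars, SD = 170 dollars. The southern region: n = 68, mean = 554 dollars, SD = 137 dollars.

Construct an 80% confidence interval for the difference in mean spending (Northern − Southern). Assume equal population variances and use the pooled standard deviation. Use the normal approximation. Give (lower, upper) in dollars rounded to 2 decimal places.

s_p = √[((n₁−1)s₁² + (n₂−1)s₂²)/(n₁+n₂−2)] = √[(179·170² + 67·137²)/246] = 161.6810.
SE = 161.6810·√(1/180 + 1/68) = 23.0141.
With z* = 1.282, margin = 1.282 × 23.0141 = 29.5041.
x̄₁ − x̄₂ = 370 − 554 = -184.0000; interval -184.0000 ± 29.5041 = (-213.50, -154.50).

(-213.50, -154.50)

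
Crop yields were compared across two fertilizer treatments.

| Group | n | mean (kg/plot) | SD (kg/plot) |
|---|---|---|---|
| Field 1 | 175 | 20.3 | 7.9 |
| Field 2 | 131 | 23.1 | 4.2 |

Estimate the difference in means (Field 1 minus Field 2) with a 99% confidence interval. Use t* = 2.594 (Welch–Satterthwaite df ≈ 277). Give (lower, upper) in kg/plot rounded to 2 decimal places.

(-4.62, -0.98)

SE₁ = s₁/√n₁ = 7.9/√175 = 0.5972; SE₂ = 4.2/√131 = 0.3670.
Independent samples, unequal variances: SE_diff = √(SE₁² + SE₂²) = √(0.35664784 + 0.134689) = 0.7010.
t* = 2.594, so margin of error = 2.594 × 0.7010 = 1.8184.
Difference in means = 20.3 − 23.1 = -2.8000.
-2.8000 ± 1.8184 → (-4.62, -0.98).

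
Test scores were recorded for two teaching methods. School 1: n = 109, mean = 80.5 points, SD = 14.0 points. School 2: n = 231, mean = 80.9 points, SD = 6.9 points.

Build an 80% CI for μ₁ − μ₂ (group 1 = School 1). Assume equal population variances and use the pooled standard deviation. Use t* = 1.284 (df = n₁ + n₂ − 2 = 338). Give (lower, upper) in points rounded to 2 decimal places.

s_p = √[((n₁−1)s₁² + (n₂−1)s₂²)/(n₁+n₂−2)] = √[(108·14.0² + 230·6.9²)/338] = 9.7481.
SE = 9.7481·√(1/109 + 1/231) = 1.1328.
With t* = 1.284, margin = 1.284 × 1.1328 = 1.4545.
x̄₁ − x̄₂ = 80.5 − 80.9 = -0.4000; interval -0.4000 ± 1.4545 = (-1.85, 1.05).

(-1.85, 1.05)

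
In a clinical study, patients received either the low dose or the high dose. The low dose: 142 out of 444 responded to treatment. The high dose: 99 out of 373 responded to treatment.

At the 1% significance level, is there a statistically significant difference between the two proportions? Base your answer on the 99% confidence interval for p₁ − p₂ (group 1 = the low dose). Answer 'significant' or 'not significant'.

p̂₁ = 142/444 = 0.3198 and p̂₂ = 99/373 = 0.2654.
SE₁ = √(p̂₁(1−p̂₁)/n₁) = √(0.3198·0.6802/444) = 0.02213; SE₂ = √(0.2654·0.7346/373) = 0.02286.
Independent samples: SE of the difference = √(SE₁² + SE₂²) = √(0.0004897369 + 0.0005225796) = 0.03182.
z* for 99% confidence is 2.576, so the margin of error is 2.576 × 0.03182 = 0.08197.
Point estimate p̂₁ − p̂₂ = 0.3198 − 0.2654 = 0.0544.
0.0544 ± 0.08197 → (-0.02757, 0.13637).
The interval (-0.02757, 0.13637) contains 0, so the difference is not significant.

not significant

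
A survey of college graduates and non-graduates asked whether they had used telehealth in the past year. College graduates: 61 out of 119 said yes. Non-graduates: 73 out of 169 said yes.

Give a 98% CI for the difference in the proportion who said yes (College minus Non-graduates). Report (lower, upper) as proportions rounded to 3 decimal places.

(-0.058, 0.219)

Sample proportions: 61/119 = 0.5126, 73/169 = 0.4320.
Each SE is √(p̂(1−p̂)/n): √(0.5126·0.4874/119) = 0.04582 and √(0.4320·0.5680/169) = 0.03810.
SE(p̂₁ − p̂₂) = √(SE₁² + SE₂²) = √(0.0020994724 + 0.00145161) = 0.05959, since the two samples are independent.
At 98% confidence z* = 2.326; margin = 2.326 × 0.05959 = 0.13861.
The difference is 0.5126 − 0.4320 = 0.0806, so the interval is 0.0806 ± 0.13861 = (-0.058, 0.219).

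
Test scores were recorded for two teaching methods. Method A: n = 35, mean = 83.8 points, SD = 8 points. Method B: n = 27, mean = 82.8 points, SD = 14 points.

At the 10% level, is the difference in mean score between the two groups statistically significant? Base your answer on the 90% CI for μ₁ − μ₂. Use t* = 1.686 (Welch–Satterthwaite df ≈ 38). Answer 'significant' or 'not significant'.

SE₁ = s₁/√n₁ = 8/√35 = 1.3522; SE₂ = 14/√27 = 2.6943.
Independent samples, unequal variances: SE_diff = √(SE₁² + SE₂²) = √(1.82844484 + 7.25925249) = 3.0146.
t* = 1.686, so margin of error = 1.686 × 3.0146 = 5.0826.
Difference in means = 83.8 − 82.8 = 1.0000.
1.0000 ± 5.0826 → (-4.0826, 6.0826).
The interval (-4.0826, 6.0826) contains 0, so the difference is not significant.

not significant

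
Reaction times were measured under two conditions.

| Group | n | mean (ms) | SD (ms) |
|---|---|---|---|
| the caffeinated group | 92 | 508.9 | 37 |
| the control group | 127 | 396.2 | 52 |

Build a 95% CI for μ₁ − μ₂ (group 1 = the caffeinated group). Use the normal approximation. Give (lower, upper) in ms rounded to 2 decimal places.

(100.91, 124.49)

SE₁ = s₁/√n₁ = 37/√92 = 3.8575; SE₂ = 52/√127 = 4.6143.
Independent samples, unequal variances: SE_diff = √(SE₁² + SE₂²) = √(14.88030625 + 21.29176449) = 6.0143.
z* = 1.960, so margin of error = 1.960 × 6.0143 = 11.7880.
Difference in means = 508.9 − 396.2 = 112.7000.
112.7000 ± 11.7880 → (100.91, 124.49).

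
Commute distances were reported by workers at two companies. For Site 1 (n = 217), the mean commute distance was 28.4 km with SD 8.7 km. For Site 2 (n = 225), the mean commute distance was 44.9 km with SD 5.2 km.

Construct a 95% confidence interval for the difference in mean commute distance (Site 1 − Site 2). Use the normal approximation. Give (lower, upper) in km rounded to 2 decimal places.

Per-group SEs: s₁/√n₁ = 8.7/√217 = 0.5906, s₂/√n₂ = 5.2/√225 = 0.3467.
Unpooled SE of the difference: √(0.34880836 + 0.12020089) = 0.6848.
Margin of error = z* · SE = 1.960 × 0.6848 = 1.3422.
x̄₁ − x̄₂ = 28.4 − 44.9 = -16.5000.
CI: -16.5000 ± 1.3422 = (-17.84, -15.16).

(-17.84, -15.16)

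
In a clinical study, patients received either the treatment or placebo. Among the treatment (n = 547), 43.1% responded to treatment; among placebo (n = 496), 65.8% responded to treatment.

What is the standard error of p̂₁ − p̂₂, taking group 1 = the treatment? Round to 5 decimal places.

0.03003

Each SE is √(p̂(1−p̂)/n): √(0.4310·0.5690/547) = 0.02117 and √(0.6580·0.3420/496) = 0.02130.
SE(p̂₁ − p̂₂) = √(SE₁² + SE₂²) = √(0.0004481689 + 0.00045369) = 0.03003, since the two samples are independent.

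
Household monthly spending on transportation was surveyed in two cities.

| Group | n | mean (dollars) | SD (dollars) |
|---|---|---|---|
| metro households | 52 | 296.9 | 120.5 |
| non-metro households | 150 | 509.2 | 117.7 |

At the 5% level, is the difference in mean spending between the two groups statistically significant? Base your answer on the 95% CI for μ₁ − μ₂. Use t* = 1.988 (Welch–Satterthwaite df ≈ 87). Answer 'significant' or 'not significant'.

significant

SE₁ = s₁/√n₁ = 120.5/√52 = 16.7103; SE₂ = 117.7/√150 = 9.6102.
Independent samples, unequal variances: SE_diff = √(SE₁² + SE₂²) = √(279.23412609 + 92.35594404) = 19.2767.
t* = 1.988, so margin of error = 1.988 × 19.2767 = 38.3221.
Difference in means = 296.9 − 509.2 = -212.3000.
-212.3000 ± 38.3221 → (-250.6221, -173.9779).
The interval (-250.6221, -173.9779) does not contain 0, so the difference is significant.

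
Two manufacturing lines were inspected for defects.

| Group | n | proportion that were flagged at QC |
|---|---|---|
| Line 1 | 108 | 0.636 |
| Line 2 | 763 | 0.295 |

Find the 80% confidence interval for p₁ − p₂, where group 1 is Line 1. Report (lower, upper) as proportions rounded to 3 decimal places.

(0.278, 0.404)

Each SE is √(p̂(1−p̂)/n): √(0.6360·0.3640/108) = 0.04630 and √(0.2950·0.7050/763) = 0.01651.
SE(p̂₁ − p̂₂) = √(SE₁² + SE₂²) = √(0.00214369 + 0.0002725801) = 0.04916, since the two samples are independent.
At 80% confidence z* = 1.282; margin = 1.282 × 0.04916 = 0.06302.
The difference is 0.6360 − 0.2950 = 0.3410, so the interval is 0.3410 ± 0.06302 = (0.278, 0.404).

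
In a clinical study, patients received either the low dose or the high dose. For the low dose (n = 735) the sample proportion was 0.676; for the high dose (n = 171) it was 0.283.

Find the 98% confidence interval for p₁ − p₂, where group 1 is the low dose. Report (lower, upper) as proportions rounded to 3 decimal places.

(0.303, 0.483)

Each SE is √(p̂(1−p̂)/n): √(0.6760·0.3240/735) = 0.01726 and √(0.2830·0.7170/171) = 0.03445.
SE(p̂₁ − p̂₂) = √(SE₁² + SE₂²) = √(0.0002979076 + 0.0011868025) = 0.03853, since the two samples are independent.
At 98% confidence z* = 2.326; margin = 2.326 × 0.03853 = 0.08962.
The difference is 0.6760 − 0.2830 = 0.3930, so the interval is 0.3930 ± 0.08962 = (0.303, 0.483).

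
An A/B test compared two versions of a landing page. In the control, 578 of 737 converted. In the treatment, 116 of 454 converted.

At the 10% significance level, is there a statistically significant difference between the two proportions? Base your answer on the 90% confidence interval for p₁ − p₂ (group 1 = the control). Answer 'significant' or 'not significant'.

First, p̂₁ = 578/737 = 0.7843; p̂₂ = 116/454 = 0.2555.
The two standard errors are √(0.7843×0.2157/737) = 0.01515 and √(0.2555×0.7445/454) = 0.02047.
Because the samples are independent, SE_diff = √(0.01515² + 0.02047²) = 0.02547.
Using z* = 1.645 for 90%, ME = 1.645 × 0.02547 = 0.04190.
p̂₁ − p̂₂ = 0.5288; interval 0.5288 ± 0.04190 gives (0.48690, 0.57070).
The interval (0.48690, 0.57070) does not contain 0, so the difference is significant.

significant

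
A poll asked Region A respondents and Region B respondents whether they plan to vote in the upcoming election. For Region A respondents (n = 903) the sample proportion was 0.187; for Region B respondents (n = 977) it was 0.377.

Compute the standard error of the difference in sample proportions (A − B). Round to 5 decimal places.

Each SE is √(p̂(1−p̂)/n): √(0.1870·0.8130/903) = 0.01298 and √(0.3770·0.6230/977) = 0.01550.
SE(p̂₁ − p̂₂) = √(SE₁² + SE₂²) = √(0.0001684804 + 0.00024025) = 0.02022, since the two samples are independent.

0.02022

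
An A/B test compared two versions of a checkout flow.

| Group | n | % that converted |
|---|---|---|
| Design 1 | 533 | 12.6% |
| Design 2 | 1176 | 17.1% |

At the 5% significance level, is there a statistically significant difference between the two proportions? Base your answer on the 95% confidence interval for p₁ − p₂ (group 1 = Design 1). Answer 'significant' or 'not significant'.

significant

Each SE is √(p̂(1−p̂)/n): √(0.1260·0.8740/533) = 0.01437 and √(0.1710·0.8290/1176) = 0.01098.
SE(p̂₁ − p̂₂) = √(SE₁² + SE₂²) = √(0.0002064969 + 0.0001205604) = 0.01808, since the two samples are independent.
At 95% confidence z* = 1.960; margin = 1.960 × 0.01808 = 0.03544.
The difference is 0.1260 − 0.1710 = -0.0450, so the interval is -0.0450 ± 0.03544 = (-0.08044, -0.00956).
The interval (-0.08044, -0.00956) does not contain 0, so the difference is significant.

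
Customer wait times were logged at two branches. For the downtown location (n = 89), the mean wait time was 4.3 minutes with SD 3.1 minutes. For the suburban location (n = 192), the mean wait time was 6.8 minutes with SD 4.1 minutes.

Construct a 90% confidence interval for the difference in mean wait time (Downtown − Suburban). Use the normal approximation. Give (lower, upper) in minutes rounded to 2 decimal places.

(-3.23, -1.77)

Standard errors of each mean: 3.1/√89 = 0.3286 and 4.1/√192 = 0.2959.
SE(x̄₁ − x̄₂) = √(0.3286² + 0.2959²) = 0.4422 for independent samples with unequal variances.
With z* = 1.645, the margin is 1.645 × 0.4422 = 0.7274.
x̄₁ − x̄₂ = 4.3 − 6.8 = -2.5000; the interval is -2.5000 ± 0.7274 = (-3.23, -1.77).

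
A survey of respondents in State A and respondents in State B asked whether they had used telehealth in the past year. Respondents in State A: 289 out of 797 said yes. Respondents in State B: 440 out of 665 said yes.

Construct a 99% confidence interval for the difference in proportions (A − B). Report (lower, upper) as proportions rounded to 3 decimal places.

Sample proportions: 289/797 = 0.3626, 440/665 = 0.6617.
Each SE is √(p̂(1−p̂)/n): √(0.3626·0.6374/797) = 0.01703 and √(0.6617·0.3383/665) = 0.01835.
SE(p̂₁ − p̂₂) = √(SE₁² + SE₂²) = √(0.0002900209 + 0.0003367225) = 0.02503, since the two samples are independent.
At 99% confidence z* = 2.576; margin = 2.576 × 0.02503 = 0.06448.
The difference is 0.3626 − 0.6617 = -0.2991, so the interval is -0.2991 ± 0.06448 = (-0.364, -0.235).

(-0.364, -0.235)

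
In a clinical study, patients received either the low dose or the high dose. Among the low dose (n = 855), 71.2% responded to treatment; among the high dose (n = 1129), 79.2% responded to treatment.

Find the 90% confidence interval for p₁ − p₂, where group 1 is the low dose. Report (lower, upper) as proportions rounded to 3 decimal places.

(-0.112, -0.048)

The two standard errors are √(0.7120×0.2880/855) = 0.01549 and √(0.7920×0.2080/1129) = 0.01208.
Because the samples are independent, SE_diff = √(0.01549² + 0.01208²) = 0.01964.
Using z* = 1.645 for 90%, ME = 1.645 × 0.01964 = 0.03231.
p̂₁ − p̂₂ = -0.0800; interval -0.0800 ± 0.03231 gives (-0.112, -0.048).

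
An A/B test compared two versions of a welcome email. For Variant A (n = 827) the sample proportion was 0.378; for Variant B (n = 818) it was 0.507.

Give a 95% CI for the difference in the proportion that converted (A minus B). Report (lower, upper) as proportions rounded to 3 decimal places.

Each SE is √(p̂(1−p̂)/n): √(0.3780·0.6220/827) = 0.01686 and √(0.5070·0.4930/818) = 0.01748.
SE(p̂₁ − p̂₂) = √(SE₁² + SE₂²) = √(0.0002842596 + 0.0003055504) = 0.02429, since the two samples are independent.
At 95% confidence z* = 1.960; margin = 1.960 × 0.02429 = 0.04761.
The difference is 0.3780 − 0.5070 = -0.1290, so the interval is -0.1290 ± 0.04761 = (-0.177, -0.081).

(-0.177, -0.081)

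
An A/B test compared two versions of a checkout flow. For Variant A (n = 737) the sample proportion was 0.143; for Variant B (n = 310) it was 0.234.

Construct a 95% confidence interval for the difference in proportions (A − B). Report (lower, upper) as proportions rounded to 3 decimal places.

(-0.144, -0.038)

The two standard errors are √(0.1430×0.8570/737) = 0.01290 and √(0.2340×0.7660/310) = 0.02405.
Because the samples are independent, SE_diff = √(0.01290² + 0.02405²) = 0.02729.
Using z* = 1.960 for 95%, ME = 1.960 × 0.02729 = 0.05349.
p̂₁ − p̂₂ = -0.0910; interval -0.0910 ± 0.05349 gives (-0.144, -0.038).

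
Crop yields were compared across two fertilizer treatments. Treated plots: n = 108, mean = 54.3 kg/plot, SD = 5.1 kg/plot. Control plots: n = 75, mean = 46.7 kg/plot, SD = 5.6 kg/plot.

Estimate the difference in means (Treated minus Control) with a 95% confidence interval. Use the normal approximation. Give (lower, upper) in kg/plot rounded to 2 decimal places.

(6.01, 9.19)

SE₁ = s₁/√n₁ = 5.1/√108 = 0.4907; SE₂ = 5.6/√75 = 0.6466.
Independent samples, unequal variances: SE_diff = √(SE₁² + SE₂²) = √(0.24078649 + 0.41809156) = 0.8117.
z* = 1.960, so margin of error = 1.960 × 0.8117 = 1.5909.
Difference in means = 54.3 − 46.7 = 7.6000.
7.6000 ± 1.5909 → (6.01, 9.19).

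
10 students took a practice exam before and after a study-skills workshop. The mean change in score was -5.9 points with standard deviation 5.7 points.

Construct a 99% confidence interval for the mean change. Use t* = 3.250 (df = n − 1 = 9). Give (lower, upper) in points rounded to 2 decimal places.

(-11.76, -0.04)

Paired design: SE = s_d/√n = 5.7/√10 = 1.8025.
t* = 3.250; margin of error = 3.250 × 1.8025 = 5.8581.
-5.9 ± 5.8581 → (-11.76, -0.04).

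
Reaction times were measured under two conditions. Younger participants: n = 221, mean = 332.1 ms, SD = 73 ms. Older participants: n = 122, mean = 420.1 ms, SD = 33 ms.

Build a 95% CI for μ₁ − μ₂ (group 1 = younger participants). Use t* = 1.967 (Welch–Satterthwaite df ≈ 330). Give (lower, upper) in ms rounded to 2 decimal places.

SE₁ = s₁/√n₁ = 73/√221 = 4.9105; SE₂ = 33/√122 = 2.9877.
Independent samples, unequal variances: SE_diff = √(SE₁² + SE₂²) = √(24.11301025 + 8.92635129) = 5.7480.
t* = 1.967, so margin of error = 1.967 × 5.7480 = 11.3063.
Difference in means = 332.1 − 420.1 = -88.0000.
-88.0000 ± 11.3063 → (-99.31, -76.69).

(-99.31, -76.69)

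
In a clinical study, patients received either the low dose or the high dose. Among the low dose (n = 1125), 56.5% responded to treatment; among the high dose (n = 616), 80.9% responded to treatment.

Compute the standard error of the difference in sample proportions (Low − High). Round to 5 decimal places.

0.02166

Each SE is √(p̂(1−p̂)/n): √(0.5650·0.4350/1125) = 0.01478 and √(0.8090·0.1910/616) = 0.01584.
SE(p̂₁ − p̂₂) = √(SE₁² + SE₂²) = √(0.0002184484 + 0.0002509056) = 0.02166, since the two samples are independent.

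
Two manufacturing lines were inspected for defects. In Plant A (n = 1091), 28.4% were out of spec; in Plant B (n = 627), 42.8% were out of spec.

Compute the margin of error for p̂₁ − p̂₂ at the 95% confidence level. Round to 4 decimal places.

0.0471

Each SE is √(p̂(1−p̂)/n): √(0.2840·0.7160/1091) = 0.01365 and √(0.4280·0.5720/627) = 0.01976.
SE(p̂₁ − p̂₂) = √(SE₁² + SE₂²) = √(0.0001863225 + 0.0003904576) = 0.02402, since the two samples are independent.
At 95% confidence z* = 1.960; margin = 1.960 × 0.02402 = 0.04708.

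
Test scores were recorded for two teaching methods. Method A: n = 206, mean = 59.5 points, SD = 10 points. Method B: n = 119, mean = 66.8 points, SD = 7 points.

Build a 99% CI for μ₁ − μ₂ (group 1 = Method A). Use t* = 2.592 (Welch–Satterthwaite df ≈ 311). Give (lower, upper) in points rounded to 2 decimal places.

(-9.76, -4.84)

SE₁ = s₁/√n₁ = 10/√206 = 0.6967; SE₂ = 7/√119 = 0.6417.
Independent samples, unequal variances: SE_diff = √(SE₁² + SE₂²) = √(0.48539089 + 0.41177889) = 0.9472.
t* = 2.592, so margin of error = 2.592 × 0.9472 = 2.4551.
Difference in means = 59.5 − 66.8 = -7.3000.
-7.3000 ± 2.4551 → (-9.76, -4.84).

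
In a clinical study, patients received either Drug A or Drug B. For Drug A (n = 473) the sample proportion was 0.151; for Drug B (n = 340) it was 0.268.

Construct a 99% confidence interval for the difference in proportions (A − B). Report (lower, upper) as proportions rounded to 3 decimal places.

(-0.192, -0.042)

The two standard errors are √(0.1510×0.8490/473) = 0.01646 and √(0.2680×0.7320/340) = 0.02402.
Because the samples are independent, SE_diff = √(0.01646² + 0.02402²) = 0.02912.
Using z* = 2.576 for 99%, ME = 2.576 × 0.02912 = 0.07501.
p̂₁ − p̂₂ = -0.1170; interval -0.1170 ± 0.07501 gives (-0.192, -0.042).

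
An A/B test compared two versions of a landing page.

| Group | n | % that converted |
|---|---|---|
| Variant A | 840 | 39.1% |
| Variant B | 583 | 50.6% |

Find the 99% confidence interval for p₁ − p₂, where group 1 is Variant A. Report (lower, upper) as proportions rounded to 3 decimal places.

The two standard errors are √(0.3910×0.6090/840) = 0.01684 and √(0.5060×0.4940/583) = 0.02071.
Because the samples are independent, SE_diff = √(0.01684² + 0.02071²) = 0.02669.
Using z* = 2.576 for 99%, ME = 2.576 × 0.02669 = 0.06875.
p̂₁ − p̂₂ = -0.1150; interval -0.1150 ± 0.06875 gives (-0.184, -0.046).

(-0.184, -0.046)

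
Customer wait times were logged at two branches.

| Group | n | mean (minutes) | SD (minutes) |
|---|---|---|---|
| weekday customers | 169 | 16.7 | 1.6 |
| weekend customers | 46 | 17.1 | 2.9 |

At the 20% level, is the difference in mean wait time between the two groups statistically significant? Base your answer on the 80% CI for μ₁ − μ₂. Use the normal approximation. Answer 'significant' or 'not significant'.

not significant

Standard errors of each mean: 1.6/√169 = 0.1231 and 2.9/√46 = 0.4276.
SE(x̄₁ − x̄₂) = √(0.1231² + 0.4276²) = 0.4450 for independent samples with unequal variances.
With z* = 1.282, the margin is 1.282 × 0.4450 = 0.5705.
x̄₁ − x̄₂ = 16.7 − 17.1 = -0.4000; the interval is -0.4000 ± 0.5705 = (-0.9705, 0.1705).
The interval (-0.9705, 0.1705) contains 0, so the difference is not significant.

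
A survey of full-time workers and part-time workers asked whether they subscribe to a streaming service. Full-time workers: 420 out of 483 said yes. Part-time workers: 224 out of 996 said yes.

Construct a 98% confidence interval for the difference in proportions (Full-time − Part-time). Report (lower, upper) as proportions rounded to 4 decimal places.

(0.5976, 0.6918)

Sample proportions: 420/483 = 0.8696, 224/996 = 0.2249.
Each SE is √(p̂(1−p̂)/n): √(0.8696·0.1304/483) = 0.01532 and √(0.2249·0.7751/996) = 0.01323.
SE(p̂₁ − p̂₂) = √(SE₁² + SE₂²) = √(0.0002347024 + 0.0001750329) = 0.02024, since the two samples are independent.
At 98% confidence z* = 2.326; margin = 2.326 × 0.02024 = 0.04708.
The difference is 0.8696 − 0.2249 = 0.6447, so the interval is 0.6447 ± 0.04708 = (0.5976, 0.6918).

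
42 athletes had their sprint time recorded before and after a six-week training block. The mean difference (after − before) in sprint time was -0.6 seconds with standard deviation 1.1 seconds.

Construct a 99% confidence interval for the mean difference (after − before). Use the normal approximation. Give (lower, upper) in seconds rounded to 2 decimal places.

(-1.04, -0.16)

Paired design: SE = s_d/√n = 1.1/√42 = 0.1697.
z* = 2.576; margin of error = 2.576 × 0.1697 = 0.4371.
-0.6 ± 0.4371 → (-1.04, -0.16).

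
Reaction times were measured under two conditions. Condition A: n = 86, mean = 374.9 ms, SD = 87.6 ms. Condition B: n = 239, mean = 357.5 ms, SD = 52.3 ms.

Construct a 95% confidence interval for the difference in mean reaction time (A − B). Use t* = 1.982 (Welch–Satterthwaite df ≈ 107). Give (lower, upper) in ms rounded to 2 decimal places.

SE₁ = s₁/√n₁ = 87.6/√86 = 9.4462; SE₂ = 52.3/√239 = 3.3830.
Independent samples, unequal variances: SE_diff = √(SE₁² + SE₂²) = √(89.23069444 + 11.444689) = 10.0337.
t* = 1.982, so margin of error = 1.982 × 10.0337 = 19.8868.
Difference in means = 374.9 − 357.5 = 17.4000.
17.4000 ± 19.8868 → (-2.49, 37.29).

(-2.49, 37.29)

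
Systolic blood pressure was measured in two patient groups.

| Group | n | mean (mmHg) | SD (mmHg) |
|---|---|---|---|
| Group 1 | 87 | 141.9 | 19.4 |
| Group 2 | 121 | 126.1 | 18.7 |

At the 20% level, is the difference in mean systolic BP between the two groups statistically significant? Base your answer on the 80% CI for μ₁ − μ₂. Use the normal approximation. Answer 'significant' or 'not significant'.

significant

SE₁ = s₁/√n₁ = 19.4/√87 = 2.0799; SE₂ = 18.7/√121 = 1.7000.
Independent samples, unequal variances: SE_diff = √(SE₁² + SE₂²) = √(4.32598401 + 2.89) = 2.6863.
z* = 1.282, so margin of error = 1.282 × 2.6863 = 3.4438.
Difference in means = 141.9 − 126.1 = 15.8000.
15.8000 ± 3.4438 → (12.3562, 19.2438).
The interval (12.3562, 19.2438) does not contain 0, so the difference is significant.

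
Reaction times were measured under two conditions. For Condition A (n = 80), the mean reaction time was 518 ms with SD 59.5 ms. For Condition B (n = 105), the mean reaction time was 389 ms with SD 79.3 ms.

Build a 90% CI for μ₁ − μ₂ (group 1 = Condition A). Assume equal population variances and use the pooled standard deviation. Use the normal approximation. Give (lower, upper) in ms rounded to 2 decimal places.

(111.56, 146.44)

s_p = √[((n₁−1)s₁² + (n₂−1)s₂²)/(n₁+n₂−2)] = √[(79·59.5² + 104·79.3²)/183] = 71.4289.
SE = 71.4289·√(1/80 + 1/105) = 10.6003.
With z* = 1.645, margin = 1.645 × 10.6003 = 17.4375.
x̄₁ − x̄₂ = 518 − 389 = 129.0000; interval 129.0000 ± 17.4375 = (111.56, 146.44).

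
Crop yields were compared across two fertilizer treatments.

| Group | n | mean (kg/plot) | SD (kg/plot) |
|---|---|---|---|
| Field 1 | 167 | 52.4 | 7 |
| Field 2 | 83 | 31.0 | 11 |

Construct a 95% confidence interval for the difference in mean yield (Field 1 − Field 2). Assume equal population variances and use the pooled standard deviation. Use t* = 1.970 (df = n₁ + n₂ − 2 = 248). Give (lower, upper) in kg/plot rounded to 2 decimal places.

(19.14, 23.66)

Pooled variance s_p² = [166·7² + 82·11²] / (167+83−2) = 72.8065, so s_p = 8.5327.
SE_diff = s_p·√(1/n₁ + 1/n₂) = 8.5327·√(1/167 + 1/83) = 1.1459.
t* = 1.970; margin = 1.970 × 1.1459 = 2.2574.
Difference = 52.4 − 31.0 = 21.4000.
21.4000 ± 2.2574 → (19.14, 23.66).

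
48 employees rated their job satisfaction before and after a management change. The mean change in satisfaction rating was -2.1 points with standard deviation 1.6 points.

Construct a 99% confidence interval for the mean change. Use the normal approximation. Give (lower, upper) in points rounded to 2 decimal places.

This is a matched-pairs design, so SE = s_d/√n = 1.6/√48 = 0.2309.
Margin = 2.576 × 0.2309 = 0.5948; the interval is -2.1 ± 0.5948 = (-2.69, -1.51).

(-2.69, -1.51)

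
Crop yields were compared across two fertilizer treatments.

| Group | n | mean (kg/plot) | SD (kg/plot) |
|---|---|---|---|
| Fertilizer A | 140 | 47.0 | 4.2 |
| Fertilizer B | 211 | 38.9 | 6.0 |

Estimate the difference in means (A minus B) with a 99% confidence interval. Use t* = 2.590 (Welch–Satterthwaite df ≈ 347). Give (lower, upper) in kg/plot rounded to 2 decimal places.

Standard errors of each mean: 4.2/√140 = 0.3550 and 6.0/√211 = 0.4131.
SE(x̄₁ − x̄₂) = √(0.3550² + 0.4131²) = 0.5447 for independent samples with unequal variances.
With t* = 2.590, the margin is 2.590 × 0.5447 = 1.4108.
x̄₁ − x̄₂ = 47.0 − 38.9 = 8.1000; the interval is 8.1000 ± 1.4108 = (6.69, 9.51).

(6.69, 9.51)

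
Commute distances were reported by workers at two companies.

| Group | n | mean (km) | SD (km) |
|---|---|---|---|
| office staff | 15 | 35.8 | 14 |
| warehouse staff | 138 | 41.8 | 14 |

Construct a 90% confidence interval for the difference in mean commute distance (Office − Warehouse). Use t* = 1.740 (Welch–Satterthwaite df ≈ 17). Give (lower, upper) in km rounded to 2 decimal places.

Standard errors of each mean: 14/√15 = 3.6148 and 14/√138 = 1.1918.
SE(x̄₁ − x̄₂) = √(3.6148² + 1.1918²) = 3.8062 for independent samples with unequal variances.
With t* = 1.740, the margin is 1.740 × 3.8062 = 6.6228.
x̄₁ − x̄₂ = 35.8 − 41.8 = -6.0000; the interval is -6.0000 ± 6.6228 = (-12.62, 0.62).

(-12.62, 0.62)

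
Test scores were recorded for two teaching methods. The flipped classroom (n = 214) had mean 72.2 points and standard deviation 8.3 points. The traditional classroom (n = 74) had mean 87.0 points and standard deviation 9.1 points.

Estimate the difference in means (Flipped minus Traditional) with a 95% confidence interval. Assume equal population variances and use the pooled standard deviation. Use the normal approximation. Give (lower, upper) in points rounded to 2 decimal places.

Pooled variance s_p² = [213·8.3² + 73·9.1²] / (214+74−2) = 72.4430, so s_p = 8.5113.
SE_diff = s_p·√(1/n₁ + 1/n₂) = 8.5113·√(1/214 + 1/74) = 1.1478.
z* = 1.960; margin = 1.960 × 1.1478 = 2.2497.
Difference = 72.2 − 87.0 = -14.8000.
-14.8000 ± 2.2497 → (-17.05, -12.55).

(-17.05, -12.55)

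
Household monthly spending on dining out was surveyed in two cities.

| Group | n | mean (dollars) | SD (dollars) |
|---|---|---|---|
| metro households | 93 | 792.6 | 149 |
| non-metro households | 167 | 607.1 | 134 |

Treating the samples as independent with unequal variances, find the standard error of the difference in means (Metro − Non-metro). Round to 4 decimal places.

18.6076

Per-group SEs: s₁/√n₁ = 149/√93 = 15.4506, s₂/√n₂ = 134/√167 = 10.3692.
Unpooled SE of the difference: √(238.72104036 + 107.52030864) = 18.6076.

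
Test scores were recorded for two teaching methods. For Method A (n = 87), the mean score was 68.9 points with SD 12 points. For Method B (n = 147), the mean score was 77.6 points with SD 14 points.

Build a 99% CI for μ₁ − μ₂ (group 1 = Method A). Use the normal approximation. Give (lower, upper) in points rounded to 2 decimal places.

SE₁ = s₁/√n₁ = 12/√87 = 1.2865; SE₂ = 14/√147 = 1.1547.
Independent samples, unequal variances: SE_diff = √(SE₁² + SE₂²) = √(1.65508225 + 1.33333209) = 1.7287.
z* = 2.576, so margin of error = 2.576 × 1.7287 = 4.4531.
Difference in means = 68.9 − 77.6 = -8.7000.
-8.7000 ± 4.4531 → (-13.15, -4.25).

(-13.15, -4.25)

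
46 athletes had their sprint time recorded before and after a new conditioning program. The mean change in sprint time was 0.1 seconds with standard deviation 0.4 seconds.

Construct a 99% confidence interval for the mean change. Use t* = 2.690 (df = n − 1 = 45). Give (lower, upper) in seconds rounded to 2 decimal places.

This is a matched-pairs design, so SE = s_d/√n = 0.4/√46 = 0.0590.
Margin = 2.690 × 0.0590 = 0.1587; the interval is 0.1 ± 0.1587 = (-0.06, 0.26).

(-0.06, 0.26)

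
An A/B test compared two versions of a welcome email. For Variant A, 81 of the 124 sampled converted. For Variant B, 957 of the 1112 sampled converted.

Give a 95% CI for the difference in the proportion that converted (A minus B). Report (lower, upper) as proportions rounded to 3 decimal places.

p̂₁ = 81/124 = 0.6532 and p̂₂ = 957/1112 = 0.8606.
SE₁ = √(p̂₁(1−p̂₁)/n₁) = √(0.6532·0.3468/124) = 0.04274; SE₂ = √(0.8606·0.1394/1112) = 0.01039.
Independent samples: SE of the difference = √(SE₁² + SE₂²) = √(0.0018267076 + 0.0001079521) = 0.04398.
z* for 95% confidence is 1.960, so the margin of error is 1.960 × 0.04398 = 0.08620.
Point estimate p̂₁ − p̂₂ = 0.6532 − 0.8606 = -0.2074.
-0.2074 ± 0.08620 → (-0.294, -0.121).

(-0.294, -0.121)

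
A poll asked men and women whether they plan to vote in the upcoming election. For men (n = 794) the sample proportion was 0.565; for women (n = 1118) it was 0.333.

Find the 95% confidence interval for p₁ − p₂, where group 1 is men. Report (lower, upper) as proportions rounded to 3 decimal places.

(0.188, 0.276)

SE₁ = √(p̂₁(1−p̂₁)/n₁) = √(0.5650·0.4350/794) = 0.01759; SE₂ = √(0.3330·0.6670/1118) = 0.01409.
Independent samples: SE of the difference = √(SE₁² + SE₂²) = √(0.0003094081 + 0.0001985281) = 0.02254.
z* for 95% confidence is 1.960, so the margin of error is 1.960 × 0.02254 = 0.04418.
Point estimate p̂₁ − p̂₂ = 0.5650 − 0.3330 = 0.2320.
0.2320 ± 0.04418 → (0.188, 0.276).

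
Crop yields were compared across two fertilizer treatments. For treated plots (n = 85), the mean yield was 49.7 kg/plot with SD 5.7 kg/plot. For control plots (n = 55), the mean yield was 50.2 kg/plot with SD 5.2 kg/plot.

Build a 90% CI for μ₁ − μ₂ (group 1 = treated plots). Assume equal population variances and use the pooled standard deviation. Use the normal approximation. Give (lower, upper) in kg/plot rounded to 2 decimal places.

(-2.07, 1.07)

s_p = √[((n₁−1)s₁² + (n₂−1)s₂²)/(n₁+n₂−2)] = √[(84·5.7² + 54·5.2²)/138] = 5.5098.
SE = 5.5098·√(1/85 + 1/55) = 0.9535.
With z* = 1.645, margin = 1.645 × 0.9535 = 1.5685.
x̄₁ − x̄₂ = 49.7 − 50.2 = -0.5000; interval -0.5000 ± 1.5685 = (-2.07, 1.07).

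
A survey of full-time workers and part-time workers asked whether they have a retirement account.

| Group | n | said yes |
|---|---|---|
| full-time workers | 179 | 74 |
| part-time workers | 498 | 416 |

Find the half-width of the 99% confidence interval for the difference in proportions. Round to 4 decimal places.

Sample proportions: 74/179 = 0.4134, 416/498 = 0.8353.
Each SE is √(p̂(1−p̂)/n): √(0.4134·0.5866/179) = 0.03681 and √(0.8353·0.1647/498) = 0.01662.
SE(p̂₁ − p̂₂) = √(SE₁² + SE₂²) = √(0.0013549761 + 0.0002762244) = 0.04039, since the two samples are independent.
At 99% confidence z* = 2.576; margin = 2.576 × 0.04039 = 0.10404.

0.1040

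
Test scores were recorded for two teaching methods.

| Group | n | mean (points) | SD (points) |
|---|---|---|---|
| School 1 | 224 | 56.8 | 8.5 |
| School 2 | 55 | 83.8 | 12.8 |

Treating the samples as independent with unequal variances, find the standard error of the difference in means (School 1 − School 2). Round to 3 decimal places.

1.817

Standard errors of each mean: 8.5/√224 = 0.5679 and 12.8/√55 = 1.7260.
SE(x̄₁ − x̄₂) = √(0.5679² + 1.7260²) = 1.8170 for independent samples with unequal variances.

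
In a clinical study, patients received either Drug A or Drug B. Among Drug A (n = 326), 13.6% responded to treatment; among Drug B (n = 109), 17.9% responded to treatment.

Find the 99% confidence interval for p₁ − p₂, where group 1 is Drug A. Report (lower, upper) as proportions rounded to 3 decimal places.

Each SE is √(p̂(1−p̂)/n): √(0.1360·0.8640/326) = 0.01899 and √(0.1790·0.8210/109) = 0.03672.
SE(p̂₁ − p̂₂) = √(SE₁² + SE₂²) = √(0.0003606201 + 0.0013483584) = 0.04134, since the two samples are independent.
At 99% confidence z* = 2.576; margin = 2.576 × 0.04134 = 0.10649.
The difference is 0.1360 − 0.1790 = -0.0430, so the interval is -0.0430 ± 0.10649 = (-0.149, 0.063).

(-0.149, 0.063)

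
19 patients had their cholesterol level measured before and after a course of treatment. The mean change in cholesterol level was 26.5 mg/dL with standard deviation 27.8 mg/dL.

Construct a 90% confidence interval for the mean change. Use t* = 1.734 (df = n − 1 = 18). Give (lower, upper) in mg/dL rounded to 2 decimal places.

(15.44, 37.56)

This is a matched-pairs design, so SE = s_d/√n = 27.8/√19 = 6.3778.
Margin = 1.734 × 6.3778 = 11.0591; the interval is 26.5 ± 11.0591 = (15.44, 37.56).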